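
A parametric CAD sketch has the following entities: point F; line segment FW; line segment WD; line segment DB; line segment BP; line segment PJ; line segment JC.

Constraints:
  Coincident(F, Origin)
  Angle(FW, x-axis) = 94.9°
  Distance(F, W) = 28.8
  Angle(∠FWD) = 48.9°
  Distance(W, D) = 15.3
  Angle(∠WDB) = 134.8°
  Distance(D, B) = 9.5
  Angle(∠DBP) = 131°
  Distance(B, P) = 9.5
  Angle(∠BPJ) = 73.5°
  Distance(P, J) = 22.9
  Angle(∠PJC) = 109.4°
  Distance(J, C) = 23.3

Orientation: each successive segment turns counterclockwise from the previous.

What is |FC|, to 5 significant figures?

41.268

F is at the origin; FW runs at 94.9° with length 28.8, so W = (-2.4600, 28.695). ∠FWD = 48.9° gives WD at -134.00° from the x-axis; with |WD| = 15.3, D = (-13.088, 17.689). ∠WDB = 134.8° gives DB at -88.800° from the x-axis; with |DB| = 9.5, B = (-12.889, 8.1909). ∠DBP = 131.0° gives BP at -39.800° from the x-axis; with |BP| = 9.5, P = (-5.5906, 2.1099). ∠BPJ = 73.5° gives PJ at 66.700° from the x-axis; with |PJ| = 22.9, J = (3.4674, 23.142). ∠PJC = 109.4° gives JC at 137.30° from the x-axis; with |JC| = 23.3, C = (-13.656, 38.943). Then |FC| = |C − F| = 41.268.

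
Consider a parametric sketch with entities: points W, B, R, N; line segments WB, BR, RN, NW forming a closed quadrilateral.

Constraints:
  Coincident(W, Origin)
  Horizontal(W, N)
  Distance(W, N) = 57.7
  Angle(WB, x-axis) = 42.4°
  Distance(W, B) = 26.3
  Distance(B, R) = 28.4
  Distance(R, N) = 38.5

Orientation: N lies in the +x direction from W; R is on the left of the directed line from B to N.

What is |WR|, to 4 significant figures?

54.65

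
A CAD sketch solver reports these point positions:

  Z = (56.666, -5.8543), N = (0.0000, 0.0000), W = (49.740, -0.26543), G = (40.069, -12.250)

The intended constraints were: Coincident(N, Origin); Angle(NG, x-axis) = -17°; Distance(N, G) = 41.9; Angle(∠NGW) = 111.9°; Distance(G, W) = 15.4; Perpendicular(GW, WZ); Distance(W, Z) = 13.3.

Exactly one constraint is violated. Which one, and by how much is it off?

Distance(W, Z) = 13.3 — off by 4.40.

N = (0.00, 0.00) ✓; NG at -17.00° ✓; |NG| = 41.90 ✓; ∠NGW = 111.9° ✓; |GW| = 15.40 ✓; ∠(GW, WZ) = 90.00° ✓; |WZ| = 8.900 ✗.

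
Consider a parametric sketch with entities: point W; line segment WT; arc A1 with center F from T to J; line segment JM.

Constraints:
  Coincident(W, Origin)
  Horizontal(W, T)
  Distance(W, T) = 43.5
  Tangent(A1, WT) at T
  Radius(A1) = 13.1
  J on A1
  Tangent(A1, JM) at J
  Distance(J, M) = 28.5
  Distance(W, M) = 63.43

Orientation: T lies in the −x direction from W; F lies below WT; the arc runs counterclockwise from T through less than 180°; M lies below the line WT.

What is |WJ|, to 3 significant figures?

58.5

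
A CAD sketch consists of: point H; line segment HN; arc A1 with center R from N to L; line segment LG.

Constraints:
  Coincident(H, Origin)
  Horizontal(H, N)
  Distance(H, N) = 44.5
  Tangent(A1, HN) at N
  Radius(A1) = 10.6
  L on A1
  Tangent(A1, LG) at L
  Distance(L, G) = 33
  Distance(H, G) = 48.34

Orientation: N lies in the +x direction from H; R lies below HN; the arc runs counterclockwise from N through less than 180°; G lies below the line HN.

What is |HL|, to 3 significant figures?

35.1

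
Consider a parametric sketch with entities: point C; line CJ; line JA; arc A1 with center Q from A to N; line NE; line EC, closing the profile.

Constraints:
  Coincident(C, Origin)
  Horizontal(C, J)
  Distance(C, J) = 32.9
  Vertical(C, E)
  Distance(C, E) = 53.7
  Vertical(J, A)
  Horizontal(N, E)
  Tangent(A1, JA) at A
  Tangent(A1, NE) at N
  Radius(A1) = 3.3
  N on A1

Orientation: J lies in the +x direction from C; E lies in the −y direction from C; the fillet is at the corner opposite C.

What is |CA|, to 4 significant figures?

60.19

The virtual corner opposite C is at (32.90, -53.70). A1 meets JA tangentially, so QA is at right angles to JA and tangency of A1 to NE means the radius QN is perpendicular to NE, with radius 3.3, so the center Q sits 3.3 in from both sides at Q = (29.60, -50.40). That places the tangent points at A = (32.90, -50.40) on JA and N = (29.60, -53.70) on NE. Then |CA| = |A − C| = 60.19.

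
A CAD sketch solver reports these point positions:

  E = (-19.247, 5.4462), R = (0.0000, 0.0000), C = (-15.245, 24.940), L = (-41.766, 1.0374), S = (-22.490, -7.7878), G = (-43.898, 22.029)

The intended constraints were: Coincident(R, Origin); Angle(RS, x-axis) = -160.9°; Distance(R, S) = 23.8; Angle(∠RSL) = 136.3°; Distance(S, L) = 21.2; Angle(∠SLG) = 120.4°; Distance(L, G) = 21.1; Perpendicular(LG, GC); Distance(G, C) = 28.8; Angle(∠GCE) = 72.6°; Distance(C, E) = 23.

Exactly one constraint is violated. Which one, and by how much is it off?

Distance(C, E) = 23 — off by 3.10.

R = (0.00, 0.00) ✓; RS at -160.9° ✓; |RS| = 23.80 ✓; ∠RSL = 136.3° ✓; |SL| = 21.20 ✓; ∠SLG = 120.4° ✓; |LG| = 21.10 ✓; ∠(LG, GC) = 90.00° ✓; |GC| = 28.80 ✓; ∠GCE = 72.60° ✓; |CE| = 19.90 ✗.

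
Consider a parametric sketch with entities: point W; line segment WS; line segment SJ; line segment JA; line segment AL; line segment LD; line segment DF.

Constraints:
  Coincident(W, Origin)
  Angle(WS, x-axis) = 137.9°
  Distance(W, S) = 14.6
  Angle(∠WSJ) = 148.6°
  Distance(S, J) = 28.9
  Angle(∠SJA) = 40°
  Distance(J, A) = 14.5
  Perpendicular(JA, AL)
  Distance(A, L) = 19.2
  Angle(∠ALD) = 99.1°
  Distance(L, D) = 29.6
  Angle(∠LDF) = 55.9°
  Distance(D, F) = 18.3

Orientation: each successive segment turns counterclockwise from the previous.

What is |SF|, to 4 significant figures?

31.24

W is at the origin; WS runs at 137.9° with length 14.6, so S = (-10.83, 9.788). ∠WSJ = 148.6° gives SJ at 169.3° from the x-axis; with |SJ| = 28.9, J = (-39.23, 15.15). ∠SJA = 40.0° gives JA at -50.70° from the x-axis; with |JA| = 14.5, A = (-30.05, 3.933). JA ⟂ AL, so AL runs at 39.30°; with |AL| = 19.2, L = (-15.19, 16.09). ∠ALD = 99.1° gives LD at 120.2° from the x-axis; with |LD| = 29.6, D = (-30.08, 41.68). ∠LDF = 55.9° gives DF at -115.7° from the x-axis; with |DF| = 18.3, F = (-38.01, 25.19). Then |SF| = |F − S| = 31.24.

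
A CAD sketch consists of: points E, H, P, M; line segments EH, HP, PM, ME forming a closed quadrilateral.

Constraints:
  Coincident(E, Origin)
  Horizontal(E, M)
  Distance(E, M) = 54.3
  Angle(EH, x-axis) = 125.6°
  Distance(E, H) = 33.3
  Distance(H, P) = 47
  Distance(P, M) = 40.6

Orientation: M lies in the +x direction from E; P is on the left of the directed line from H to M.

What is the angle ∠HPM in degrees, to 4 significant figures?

127.2°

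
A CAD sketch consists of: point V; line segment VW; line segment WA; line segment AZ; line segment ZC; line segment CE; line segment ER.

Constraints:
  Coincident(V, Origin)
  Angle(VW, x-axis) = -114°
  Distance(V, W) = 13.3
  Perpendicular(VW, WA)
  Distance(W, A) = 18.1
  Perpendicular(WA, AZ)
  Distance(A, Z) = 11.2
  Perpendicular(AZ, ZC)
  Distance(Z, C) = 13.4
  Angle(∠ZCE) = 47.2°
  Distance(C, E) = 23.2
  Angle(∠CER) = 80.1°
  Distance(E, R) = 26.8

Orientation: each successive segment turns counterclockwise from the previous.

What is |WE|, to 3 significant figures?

21.3

V is at the origin; VW runs at -114.0° with length 13.3, so W = (-5.41, -12.2). VW ⟂ WA, so WA runs at -24.0°; with |WA| = 18.1, A = (11.1, -19.5). WA ⟂ AZ, so AZ runs at 66.0°; with |AZ| = 11.2, Z = (15.7, -9.28). AZ is perpendicular to ZC, so ZC runs at 156°; with |ZC| = 13.4, C = (3.44, -3.83). ∠ZCE = 47.2° gives CE at -71.2° from the x-axis; with |CE| = 23.2, E = (10.9, -25.8). Then |WE| = |E − W| = 21.3.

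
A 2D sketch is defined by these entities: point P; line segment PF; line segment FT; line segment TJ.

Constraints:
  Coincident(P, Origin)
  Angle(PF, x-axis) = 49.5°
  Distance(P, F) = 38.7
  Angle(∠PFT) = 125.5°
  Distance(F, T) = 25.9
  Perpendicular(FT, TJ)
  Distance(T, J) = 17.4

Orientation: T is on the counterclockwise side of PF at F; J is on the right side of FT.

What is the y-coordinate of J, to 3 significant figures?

58.8

P is at the origin; PF runs at 49.5° with length 38.7, so F = 38.7·(cos 49.5°, sin 49.5°) = (25.1, 29.4). ∠PFT = 125.5°, so FT runs at 49.5° + (180° − 125.5°) = 104° from the x-axis; with |FT| = 25.9, T = F + 25.9·(cos 104°, sin 104°) = (18.9, 54.6). The perpendicularity gives TJ at right angles to FT; with |TJ| = 17.4 on the right of FT, J = T + 17.4·(0.970, 0.242) = (35.8, 58.8). So J.y = 58.8.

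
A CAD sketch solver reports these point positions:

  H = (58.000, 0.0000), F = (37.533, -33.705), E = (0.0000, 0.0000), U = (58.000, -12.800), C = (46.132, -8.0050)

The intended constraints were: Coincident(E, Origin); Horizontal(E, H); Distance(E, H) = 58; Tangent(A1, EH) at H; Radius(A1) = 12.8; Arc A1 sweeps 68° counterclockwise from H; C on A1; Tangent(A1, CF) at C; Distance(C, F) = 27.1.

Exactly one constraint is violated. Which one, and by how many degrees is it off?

Tangent(A1, CF) at C — off by 3.50°.

E = (0.00, 0.00) ✓; E.y = 0.00, H.y = 0.00 ✓; |EH| = 58.00 ✓; ∠(UH, HE) = 90.00° ✓; |UH| = 12.80 ✓; bearing(U→C) − bearing(U→H) = 68.00° ✓; |UC| = 12.80 ✓; ∠(UC, CF) = 86.50° ✗; |CF| = 27.10 ✓.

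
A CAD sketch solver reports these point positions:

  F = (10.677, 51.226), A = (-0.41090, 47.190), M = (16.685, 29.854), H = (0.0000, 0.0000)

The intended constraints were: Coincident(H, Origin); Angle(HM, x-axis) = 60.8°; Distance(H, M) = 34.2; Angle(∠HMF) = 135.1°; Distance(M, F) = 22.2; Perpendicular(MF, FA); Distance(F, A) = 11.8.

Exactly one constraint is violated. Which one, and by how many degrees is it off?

Perpendicular(MF, FA) — off by 4.30°.

H = (0.00, 0.00) ✓; HM at 60.80° ✓; |HM| = 34.20 ✓; ∠HMF = 135.1° ✓; |MF| = 22.20 ✓; ∠(MF, FA) = 94.30° ✗; |FA| = 11.80 ✓.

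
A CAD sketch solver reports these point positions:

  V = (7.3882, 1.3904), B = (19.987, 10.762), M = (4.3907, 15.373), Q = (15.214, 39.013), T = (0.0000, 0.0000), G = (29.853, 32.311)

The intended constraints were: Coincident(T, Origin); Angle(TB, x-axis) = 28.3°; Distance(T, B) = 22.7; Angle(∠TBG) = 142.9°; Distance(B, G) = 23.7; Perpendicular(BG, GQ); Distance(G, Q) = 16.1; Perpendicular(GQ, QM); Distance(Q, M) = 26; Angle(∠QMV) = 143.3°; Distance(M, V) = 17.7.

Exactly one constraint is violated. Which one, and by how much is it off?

Distance(M, V) = 17.7 — off by 3.40.

T = (0.00, 0.00) ✓; TB at 28.30° ✓; |TB| = 22.70 ✓; ∠TBG = 142.9° ✓; |BG| = 23.70 ✓; ∠(BG, GQ) = 90.00° ✓; |GQ| = 16.10 ✓; ∠(GQ, QM) = 90.00° ✓; |QM| = 26.00 ✓; ∠QMV = 143.3° ✓; |MV| = 14.30 ✗.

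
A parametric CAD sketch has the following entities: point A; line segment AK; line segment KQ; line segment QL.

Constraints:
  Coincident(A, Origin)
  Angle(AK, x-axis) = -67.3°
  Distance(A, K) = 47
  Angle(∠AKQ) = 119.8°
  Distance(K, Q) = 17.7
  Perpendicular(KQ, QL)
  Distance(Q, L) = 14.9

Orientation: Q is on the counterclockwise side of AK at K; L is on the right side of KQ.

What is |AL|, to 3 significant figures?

69.2

A is at the origin; AK runs at -67.3° with length 47.0, so K = 47.0·(cos -67.3°, sin -67.3°) = (18.1, -43.4). ∠AKQ = 119.8°, so KQ runs at -67.3° + (180° − 119.8°) = -7.10° from the x-axis; with |KQ| = 17.7, Q = K + 17.7·(cos -7.10°, sin -7.10°) = (35.7, -45.5). The perpendicularity gives QL at right angles to KQ; with |QL| = 14.9 on the right of KQ, L = Q + 14.9·(-0.124, -0.992) = (33.9, -60.3). Then |AL| = |L − A| = 69.2.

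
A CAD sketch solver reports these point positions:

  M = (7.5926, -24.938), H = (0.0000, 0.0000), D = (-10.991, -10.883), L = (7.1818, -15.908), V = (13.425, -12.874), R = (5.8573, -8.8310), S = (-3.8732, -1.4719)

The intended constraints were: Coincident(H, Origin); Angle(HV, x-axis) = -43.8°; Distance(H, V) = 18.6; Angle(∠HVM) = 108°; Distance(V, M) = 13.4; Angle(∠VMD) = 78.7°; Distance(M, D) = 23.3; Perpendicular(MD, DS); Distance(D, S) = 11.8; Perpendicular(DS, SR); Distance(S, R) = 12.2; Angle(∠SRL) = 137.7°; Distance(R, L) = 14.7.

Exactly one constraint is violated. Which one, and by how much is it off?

Distance(R, L) = 14.7 — off by 7.50.

H = (0.00, 0.00) ✓; HV at -43.80° ✓; |HV| = 18.60 ✓; ∠HVM = 108.0° ✓; |VM| = 13.40 ✓; ∠VMD = 78.70° ✓; |MD| = 23.30 ✓; ∠(MD, DS) = 90.00° ✓; |DS| = 11.80 ✓; ∠(DS, SR) = 90.00° ✓; |SR| = 12.20 ✓; ∠SRL = 137.7° ✓; |RL| = 7.200 ✗.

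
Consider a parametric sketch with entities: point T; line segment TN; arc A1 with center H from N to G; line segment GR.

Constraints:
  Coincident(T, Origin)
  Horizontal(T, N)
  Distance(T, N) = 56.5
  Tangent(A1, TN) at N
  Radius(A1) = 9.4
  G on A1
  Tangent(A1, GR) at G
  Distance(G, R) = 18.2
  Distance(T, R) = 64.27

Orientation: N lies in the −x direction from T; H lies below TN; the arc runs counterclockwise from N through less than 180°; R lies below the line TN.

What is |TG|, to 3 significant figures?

66.3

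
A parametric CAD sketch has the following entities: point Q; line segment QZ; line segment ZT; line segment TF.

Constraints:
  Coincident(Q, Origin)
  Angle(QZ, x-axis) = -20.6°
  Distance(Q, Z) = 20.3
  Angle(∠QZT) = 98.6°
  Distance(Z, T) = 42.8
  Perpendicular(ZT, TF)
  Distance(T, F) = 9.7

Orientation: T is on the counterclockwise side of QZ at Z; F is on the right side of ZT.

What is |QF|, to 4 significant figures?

54.66

Q is at the origin; QZ runs at -20.6° with length 20.3, so Z = 20.3·(cos -20.6°, sin -20.6°) = (19.00, -7.142). ∠QZT = 98.6°, so ZT runs at -20.6° + (180° − 98.6°) = 60.80° from the x-axis; with |ZT| = 42.8, T = Z + 42.8·(cos 60.80°, sin 60.80°) = (39.88, 30.22). ZT ⟂ TF; with |TF| = 9.7 on the right of ZT, F = T + 9.7·(0.8729, -0.4879) = (48.35, 25.49). Then |QF| = |F − Q| = 54.66.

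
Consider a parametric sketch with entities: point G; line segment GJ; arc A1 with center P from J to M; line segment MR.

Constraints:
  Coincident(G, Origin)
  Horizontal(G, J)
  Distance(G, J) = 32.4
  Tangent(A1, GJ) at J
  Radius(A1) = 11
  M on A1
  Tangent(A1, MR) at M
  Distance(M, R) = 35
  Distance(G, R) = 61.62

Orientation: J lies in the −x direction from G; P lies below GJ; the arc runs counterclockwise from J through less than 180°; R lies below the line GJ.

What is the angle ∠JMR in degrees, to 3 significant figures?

132°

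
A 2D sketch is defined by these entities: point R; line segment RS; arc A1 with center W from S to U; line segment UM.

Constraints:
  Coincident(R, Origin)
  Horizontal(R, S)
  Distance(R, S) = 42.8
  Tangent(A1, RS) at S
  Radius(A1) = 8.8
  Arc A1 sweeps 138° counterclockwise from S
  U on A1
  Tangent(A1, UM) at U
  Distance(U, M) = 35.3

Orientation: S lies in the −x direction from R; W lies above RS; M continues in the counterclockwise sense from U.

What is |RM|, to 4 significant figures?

74.20

On A1, S sits at bearing -90° from W; a 138° counterclockwise sweep puts U at bearing 48°, so U = W + 8.8·(cos 48°, sin 48°) = (-36.91, 15.34). Since A1 is tangent to UM there, WU ⟂ UM, so UM runs along (−sin 48°, cos 48°); with |UM| = 35.3, M = (-63.14, 38.96). Then |RM| = |M − R| = 74.20.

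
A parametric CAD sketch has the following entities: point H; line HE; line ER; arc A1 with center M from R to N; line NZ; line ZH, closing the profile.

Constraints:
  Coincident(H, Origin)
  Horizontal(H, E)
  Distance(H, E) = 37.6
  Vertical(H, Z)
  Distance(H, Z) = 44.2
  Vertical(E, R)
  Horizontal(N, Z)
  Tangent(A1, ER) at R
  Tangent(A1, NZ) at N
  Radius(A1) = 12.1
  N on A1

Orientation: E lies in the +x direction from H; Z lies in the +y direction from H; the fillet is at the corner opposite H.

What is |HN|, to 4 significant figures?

51.03

The virtual corner opposite H is at (37.60, 44.20). Since A1 is tangent to ER there, MR ⟂ ER and A1 meets NZ tangentially, so MN is at right angles to NZ, with radius 12.1, so the center M sits 12.1 in from both sides at M = (25.50, 32.10). That places the tangent points at R = (37.60, 32.10) on ER and N = (25.50, 44.20) on NZ. Then |HN| = |N − H| = 51.03.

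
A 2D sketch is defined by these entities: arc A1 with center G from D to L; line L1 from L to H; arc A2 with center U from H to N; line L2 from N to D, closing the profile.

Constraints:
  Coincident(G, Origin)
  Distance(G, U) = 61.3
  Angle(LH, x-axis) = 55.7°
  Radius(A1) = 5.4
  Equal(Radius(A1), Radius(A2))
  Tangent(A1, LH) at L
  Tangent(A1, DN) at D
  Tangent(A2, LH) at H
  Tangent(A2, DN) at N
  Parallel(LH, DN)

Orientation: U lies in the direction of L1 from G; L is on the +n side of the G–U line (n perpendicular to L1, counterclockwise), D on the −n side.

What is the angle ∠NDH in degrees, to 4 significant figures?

9.992°

The slot axis is L1's direction at 55.7°, so u = (cos 55.7°, sin 55.7°) = (0.5635, 0.8261) and n = (−sin 55.7°, cos 55.7°) = (-0.8261, 0.5635). G is at the origin and U lies 61.3 along u from G, so U = 61.3·u = (34.54, 50.64). Tangency of A1 to both parallel lines with radius 5.4 puts L and D at G ± 5.4·n: L = (-4.461, 3.043), D = (4.461, -3.043). Equal radii place H and N the same way about U: H = U + 5.4·n = (30.08, 53.68), N = U − 5.4·n = (39.01, 47.60). Then cos ∠NDH = DN·DH / (|DN||DH|), giving 9.992°.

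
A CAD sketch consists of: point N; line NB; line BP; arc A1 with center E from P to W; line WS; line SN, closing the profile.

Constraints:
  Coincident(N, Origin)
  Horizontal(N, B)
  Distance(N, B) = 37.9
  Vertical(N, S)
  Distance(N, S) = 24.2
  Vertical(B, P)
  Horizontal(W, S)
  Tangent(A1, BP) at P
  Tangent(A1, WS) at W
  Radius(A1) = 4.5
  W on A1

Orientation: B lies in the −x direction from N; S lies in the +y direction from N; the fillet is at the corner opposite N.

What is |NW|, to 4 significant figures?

41.25

The virtual corner opposite N is at (-37.90, 24.20). Since A1 is tangent to BP there, EP ⟂ BP and since A1 is tangent to WS there, EW ⟂ WS, with radius 4.5, so the center E sits 4.5 in from both sides at E = (-33.40, 19.70). That places the tangent points at P = (-37.90, 19.70) on BP and W = (-33.40, 24.20) on WS. Then |NW| = |W − N| = 41.25.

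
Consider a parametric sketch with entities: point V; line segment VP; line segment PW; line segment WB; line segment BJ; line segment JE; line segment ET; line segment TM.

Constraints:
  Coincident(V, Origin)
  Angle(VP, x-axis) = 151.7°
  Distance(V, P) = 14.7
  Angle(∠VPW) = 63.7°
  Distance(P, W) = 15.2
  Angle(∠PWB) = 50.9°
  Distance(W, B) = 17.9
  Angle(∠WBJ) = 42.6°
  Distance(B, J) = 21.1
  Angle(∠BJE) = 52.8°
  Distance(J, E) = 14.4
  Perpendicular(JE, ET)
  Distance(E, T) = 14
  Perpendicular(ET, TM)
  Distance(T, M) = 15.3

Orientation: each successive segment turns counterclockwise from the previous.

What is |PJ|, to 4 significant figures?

7.634

∠PWB = 50.9° gives WB at 37.10° from the x-axis; with |WB| = 17.9, B = (0.8033, 2.576). ∠WBJ = 42.6° gives BJ at 174.5° from the x-axis; with |BJ| = 21.1, J = (-20.20, 4.598). Then |PJ| = |J − P| = 7.634.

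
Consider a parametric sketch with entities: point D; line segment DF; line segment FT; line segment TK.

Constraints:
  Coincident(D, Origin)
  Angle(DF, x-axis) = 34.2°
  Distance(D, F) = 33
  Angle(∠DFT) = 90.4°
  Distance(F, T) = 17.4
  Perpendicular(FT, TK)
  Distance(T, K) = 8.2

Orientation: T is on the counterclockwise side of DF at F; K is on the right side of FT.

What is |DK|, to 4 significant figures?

44.81

∠DFT = 90.4°, so FT runs at 34.2° + (180° − 90.4°) = 123.8° from the x-axis; with |FT| = 17.4, T = F + 17.4·(cos 123.8°, sin 123.8°) = (17.61, 33.01). The perpendicularity gives TK at right angles to FT; with |TK| = 8.2 on the right of FT, K = T + 8.2·(0.8310, 0.5563) = (24.43, 37.57). Then |DK| = |K − D| = 44.81.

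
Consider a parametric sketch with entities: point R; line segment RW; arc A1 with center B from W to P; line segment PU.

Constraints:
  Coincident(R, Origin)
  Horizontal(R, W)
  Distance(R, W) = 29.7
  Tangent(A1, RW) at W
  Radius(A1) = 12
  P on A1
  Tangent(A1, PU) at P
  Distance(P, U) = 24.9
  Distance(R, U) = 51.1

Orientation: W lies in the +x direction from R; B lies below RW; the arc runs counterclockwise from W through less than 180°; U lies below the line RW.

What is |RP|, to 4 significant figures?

26.67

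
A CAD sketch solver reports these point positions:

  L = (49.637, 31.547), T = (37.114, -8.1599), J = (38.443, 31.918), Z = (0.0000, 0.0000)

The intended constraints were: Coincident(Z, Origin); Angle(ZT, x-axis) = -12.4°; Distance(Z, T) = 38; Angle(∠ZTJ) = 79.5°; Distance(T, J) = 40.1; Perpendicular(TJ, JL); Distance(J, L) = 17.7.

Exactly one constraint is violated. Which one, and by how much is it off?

Distance(J, L) = 17.7 — off by 6.50.

Z = (0.00, 0.00) ✓; ZT at -12.40° ✓; |ZT| = 38.00 ✓; ∠ZTJ = 79.50° ✓; |TJ| = 40.10 ✓; ∠(TJ, JL) = 90.00° ✓; |JL| = 11.20 ✗.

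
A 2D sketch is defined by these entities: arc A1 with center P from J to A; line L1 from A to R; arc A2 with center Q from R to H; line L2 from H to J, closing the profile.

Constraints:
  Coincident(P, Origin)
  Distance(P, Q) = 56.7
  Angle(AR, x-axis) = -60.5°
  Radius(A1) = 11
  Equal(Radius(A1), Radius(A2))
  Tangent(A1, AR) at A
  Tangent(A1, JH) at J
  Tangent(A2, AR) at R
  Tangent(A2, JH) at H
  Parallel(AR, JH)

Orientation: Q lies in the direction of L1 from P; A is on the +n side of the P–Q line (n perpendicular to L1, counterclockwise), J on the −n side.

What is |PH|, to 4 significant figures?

57.76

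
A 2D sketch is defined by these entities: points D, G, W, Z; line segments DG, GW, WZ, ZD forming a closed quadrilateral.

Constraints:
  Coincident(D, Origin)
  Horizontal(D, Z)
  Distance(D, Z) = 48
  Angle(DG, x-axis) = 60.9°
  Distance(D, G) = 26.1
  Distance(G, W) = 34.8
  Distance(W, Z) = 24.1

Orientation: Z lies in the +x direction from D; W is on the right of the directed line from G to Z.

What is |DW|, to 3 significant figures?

27.5

Checks: |GW| = 34.80 ✓; |WZ| = 24.10 ✓.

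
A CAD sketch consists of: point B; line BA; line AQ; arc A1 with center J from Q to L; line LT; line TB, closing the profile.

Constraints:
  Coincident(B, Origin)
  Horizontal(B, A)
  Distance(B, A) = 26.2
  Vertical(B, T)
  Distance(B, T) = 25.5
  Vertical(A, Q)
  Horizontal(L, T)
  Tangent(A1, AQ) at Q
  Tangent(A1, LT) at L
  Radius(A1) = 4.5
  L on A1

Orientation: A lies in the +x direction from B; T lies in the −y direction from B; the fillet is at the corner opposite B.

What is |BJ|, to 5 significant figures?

30.198

B is at the origin; BA is horizontal with |BA| = 26.2 and A on the +x side, so A = (26.200, 0.0000). B and T share the same x with |BT| = 25.5 and T on the −y side, so T = (0.0000, -25.500). The virtual corner opposite B is at (26.200, -25.500). Tangency of A1 to AQ means the radius JQ is perpendicular to AQ and since A1 is tangent to LT there, JL ⟂ LT, with radius 4.5, so the center J sits 4.5 in from both sides at J = (21.700, -21.000). Then |BJ| = |J − B| = 30.198.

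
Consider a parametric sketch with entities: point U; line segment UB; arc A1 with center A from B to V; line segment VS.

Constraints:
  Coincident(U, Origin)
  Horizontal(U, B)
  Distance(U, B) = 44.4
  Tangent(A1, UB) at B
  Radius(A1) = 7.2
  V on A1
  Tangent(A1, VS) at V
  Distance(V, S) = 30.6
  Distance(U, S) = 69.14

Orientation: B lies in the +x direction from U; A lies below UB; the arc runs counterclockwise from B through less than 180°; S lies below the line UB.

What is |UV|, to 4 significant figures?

40.94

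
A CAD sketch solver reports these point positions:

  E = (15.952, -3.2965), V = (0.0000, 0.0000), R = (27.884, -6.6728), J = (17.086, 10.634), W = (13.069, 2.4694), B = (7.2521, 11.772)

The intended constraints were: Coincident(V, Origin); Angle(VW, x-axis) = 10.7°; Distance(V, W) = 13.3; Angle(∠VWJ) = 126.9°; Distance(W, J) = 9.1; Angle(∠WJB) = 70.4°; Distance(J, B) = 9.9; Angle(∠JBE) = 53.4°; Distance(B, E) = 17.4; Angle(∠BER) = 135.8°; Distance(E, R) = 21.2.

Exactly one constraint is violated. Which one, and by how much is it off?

Distance(E, R) = 21.2 — off by 8.80.

V = (0.00, 0.00) ✓; VW at 10.70° ✓; |VW| = 13.30 ✓; ∠VWJ = 126.9° ✓; |WJ| = 9.099 ✓; ∠WJB = 70.40° ✓; |JB| = 9.900 ✓; ∠JBE = 53.40° ✓; |BE| = 17.40 ✓; ∠BER = 135.8° ✓; |ER| = 12.40 ✗.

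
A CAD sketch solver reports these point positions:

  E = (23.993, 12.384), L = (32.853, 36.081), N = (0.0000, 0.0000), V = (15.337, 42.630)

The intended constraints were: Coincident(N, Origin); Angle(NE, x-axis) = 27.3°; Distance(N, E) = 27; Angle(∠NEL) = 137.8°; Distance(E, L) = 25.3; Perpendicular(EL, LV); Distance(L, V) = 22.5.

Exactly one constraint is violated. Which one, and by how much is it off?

Distance(L, V) = 22.5 — off by 3.80.

N = (0.00, 0.00) ✓; NE at 27.30° ✓; |NE| = 27.00 ✓; ∠NEL = 137.8° ✓; |EL| = 25.30 ✓; ∠(EL, LV) = 90.00° ✓; |LV| = 18.70 ✗.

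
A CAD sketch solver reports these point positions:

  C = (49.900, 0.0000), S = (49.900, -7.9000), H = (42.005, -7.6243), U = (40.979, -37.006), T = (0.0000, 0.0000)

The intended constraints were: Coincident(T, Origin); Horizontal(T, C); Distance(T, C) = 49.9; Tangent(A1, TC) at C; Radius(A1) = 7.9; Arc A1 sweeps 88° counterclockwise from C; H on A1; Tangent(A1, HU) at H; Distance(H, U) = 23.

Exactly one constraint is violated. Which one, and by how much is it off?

Distance(H, U) = 23 — off by 6.40.

T = (0.00, 0.00) ✓; T.y = 0.00, C.y = 0.00 ✓; |TC| = 49.90 ✓; ∠(SC, CT) = 90.00° ✓; |SC| = 7.900 ✓; bearing(S→H) − bearing(S→C) = 88.00° ✓; |SH| = 7.900 ✓; ∠(SH, HU) = 90.00° ✓; |HU| = 29.40 ✗.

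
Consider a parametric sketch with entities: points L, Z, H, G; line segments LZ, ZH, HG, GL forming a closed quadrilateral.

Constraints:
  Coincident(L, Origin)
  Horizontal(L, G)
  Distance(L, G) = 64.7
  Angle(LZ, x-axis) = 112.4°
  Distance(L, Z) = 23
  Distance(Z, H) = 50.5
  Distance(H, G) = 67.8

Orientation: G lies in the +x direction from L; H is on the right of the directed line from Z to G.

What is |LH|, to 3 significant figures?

28.0

Checks: L.y = 0.00, G.y = 0.00 ✓; |ZH| = 50.50 ✓; |HG| = 67.80 ✓.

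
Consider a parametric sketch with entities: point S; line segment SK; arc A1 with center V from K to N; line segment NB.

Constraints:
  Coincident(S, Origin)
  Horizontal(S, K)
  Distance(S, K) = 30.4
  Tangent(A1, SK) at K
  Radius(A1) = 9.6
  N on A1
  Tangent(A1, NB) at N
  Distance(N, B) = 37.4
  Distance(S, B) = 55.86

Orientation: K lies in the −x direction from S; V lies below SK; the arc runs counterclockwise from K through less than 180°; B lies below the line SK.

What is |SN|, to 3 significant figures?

41.5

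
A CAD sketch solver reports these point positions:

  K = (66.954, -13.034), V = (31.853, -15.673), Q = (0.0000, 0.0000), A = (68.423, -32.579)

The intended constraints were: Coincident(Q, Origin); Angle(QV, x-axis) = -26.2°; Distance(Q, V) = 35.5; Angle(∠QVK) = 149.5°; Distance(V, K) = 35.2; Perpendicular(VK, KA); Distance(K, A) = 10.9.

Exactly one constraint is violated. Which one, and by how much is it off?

Distance(K, A) = 10.9 — off by 8.70.

Q = (0.00, 0.00) ✓; QV at -26.20° ✓; |QV| = 35.50 ✓; ∠QVK = 149.5° ✓; |VK| = 35.20 ✓; ∠(VK, KA) = 90.00° ✓; |KA| = 19.60 ✗.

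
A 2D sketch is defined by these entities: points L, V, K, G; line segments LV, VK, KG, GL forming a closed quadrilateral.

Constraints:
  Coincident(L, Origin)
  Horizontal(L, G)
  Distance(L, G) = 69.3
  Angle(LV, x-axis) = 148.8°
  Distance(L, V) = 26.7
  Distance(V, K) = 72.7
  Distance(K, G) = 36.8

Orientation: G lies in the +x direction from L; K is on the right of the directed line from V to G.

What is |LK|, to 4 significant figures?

46.01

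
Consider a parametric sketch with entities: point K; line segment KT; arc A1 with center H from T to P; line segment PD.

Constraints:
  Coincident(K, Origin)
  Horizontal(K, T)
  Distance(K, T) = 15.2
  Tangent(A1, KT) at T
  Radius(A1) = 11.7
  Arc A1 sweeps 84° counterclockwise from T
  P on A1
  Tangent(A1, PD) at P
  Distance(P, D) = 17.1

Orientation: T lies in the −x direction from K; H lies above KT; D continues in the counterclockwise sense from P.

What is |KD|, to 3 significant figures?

27.5

On A1, T sits at bearing -90° from H; an 84° counterclockwise sweep puts P at bearing -6°, so P = H + 11.7·(cos -6°, sin -6°) = (-3.56, 10.5). Tangency of A1 to PD means the radius HP is perpendicular to PD, so PD runs along (−sin -6°, cos -6°); with |PD| = 17.1, D = (-1.78, 27.5). Then |KD| = |D − K| = 27.5.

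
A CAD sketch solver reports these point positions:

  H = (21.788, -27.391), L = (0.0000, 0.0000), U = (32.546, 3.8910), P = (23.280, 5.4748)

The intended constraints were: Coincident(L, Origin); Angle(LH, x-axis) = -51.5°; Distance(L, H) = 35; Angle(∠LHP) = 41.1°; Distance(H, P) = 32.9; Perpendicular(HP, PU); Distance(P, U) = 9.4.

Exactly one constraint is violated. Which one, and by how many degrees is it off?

Perpendicular(HP, PU) — off by 7.10°.

L = (0.00, 0.00) ✓; LH at -51.50° ✓; |LH| = 35.00 ✓; ∠LHP = 41.10° ✓; |HP| = 32.90 ✓; ∠(HP, PU) = 97.10° ✗; |PU| = 9.400 ✓.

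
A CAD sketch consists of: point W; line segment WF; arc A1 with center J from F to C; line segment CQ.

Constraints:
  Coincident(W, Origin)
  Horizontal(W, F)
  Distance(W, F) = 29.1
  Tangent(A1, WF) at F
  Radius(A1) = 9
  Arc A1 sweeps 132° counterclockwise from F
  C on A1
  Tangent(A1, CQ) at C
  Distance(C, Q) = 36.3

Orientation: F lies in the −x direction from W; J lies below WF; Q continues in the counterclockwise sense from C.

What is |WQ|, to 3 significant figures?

43.5

On A1, F sits at bearing 90° from J; a 132° counterclockwise sweep puts C at bearing 222°, so C = J + 9.0·(cos 222°, sin 222°) = (-35.8, -15.0). Since A1 is tangent to CQ there, JC ⟂ CQ, so CQ runs along (−sin 222°, cos 222°); with |CQ| = 36.3, Q = (-11.5, -42.0). Then |WQ| = |Q − W| = 43.5.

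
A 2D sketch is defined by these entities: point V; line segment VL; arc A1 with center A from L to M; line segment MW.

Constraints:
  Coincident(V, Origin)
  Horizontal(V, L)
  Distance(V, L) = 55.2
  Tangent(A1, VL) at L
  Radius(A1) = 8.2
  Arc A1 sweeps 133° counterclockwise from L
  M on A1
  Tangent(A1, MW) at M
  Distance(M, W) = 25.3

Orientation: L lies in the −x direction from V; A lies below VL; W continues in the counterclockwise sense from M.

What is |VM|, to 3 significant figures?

62.7

The tangent condition forces AL to be normal to VL, so A = L + (0, -8.2) = (-55.2, -8.20). On A1, L sits at bearing 90° from A; a 133° counterclockwise sweep puts M at bearing 223°, so M = A + 8.2·(cos 223°, sin 223°) = (-61.2, -13.8). Then |VM| = |M − V| = 62.7.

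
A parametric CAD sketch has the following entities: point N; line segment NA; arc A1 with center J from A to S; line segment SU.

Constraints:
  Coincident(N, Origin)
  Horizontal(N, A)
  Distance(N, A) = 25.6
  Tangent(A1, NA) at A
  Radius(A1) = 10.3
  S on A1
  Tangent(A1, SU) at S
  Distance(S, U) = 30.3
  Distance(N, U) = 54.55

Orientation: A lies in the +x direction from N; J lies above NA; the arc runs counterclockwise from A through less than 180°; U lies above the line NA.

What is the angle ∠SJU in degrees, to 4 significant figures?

71.23°

Checks: |JS| = 10.30 ✓; ∠(JS, SU) = 90.00° ✓; |SU| = 30.30 ✓; |NU| = 54.55 ✓.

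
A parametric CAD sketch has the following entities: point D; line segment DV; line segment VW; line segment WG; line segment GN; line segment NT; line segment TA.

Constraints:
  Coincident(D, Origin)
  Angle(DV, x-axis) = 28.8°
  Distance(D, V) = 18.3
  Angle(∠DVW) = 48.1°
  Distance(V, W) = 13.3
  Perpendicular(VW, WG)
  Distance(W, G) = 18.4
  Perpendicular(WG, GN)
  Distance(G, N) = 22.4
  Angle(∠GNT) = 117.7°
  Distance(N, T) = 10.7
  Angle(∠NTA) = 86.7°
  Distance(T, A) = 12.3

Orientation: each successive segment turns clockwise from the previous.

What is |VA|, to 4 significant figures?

4.800

D is at the origin; DV runs at 28.8° with length 18.3, so V = (16.04, 8.816). ∠DVW = 48.1° gives VW at -103.1° from the x-axis; with |VW| = 13.3, W = (13.02, -4.138). VW is perpendicular to WG, so WG runs at 166.9°; with |WG| = 18.4, G = (-4.899, 0.03260). WG ⟂ GN, so GN runs at 76.90°; with |GN| = 22.4, N = (0.1778, 21.85). ∠GNT = 117.7° gives NT at 14.60° from the x-axis; with |NT| = 10.7, T = (10.53, 24.55). ∠NTA = 86.7° gives TA at -78.70° from the x-axis; with |TA| = 12.3, A = (12.94, 12.49). Then |VA| = |A − V| = 4.800.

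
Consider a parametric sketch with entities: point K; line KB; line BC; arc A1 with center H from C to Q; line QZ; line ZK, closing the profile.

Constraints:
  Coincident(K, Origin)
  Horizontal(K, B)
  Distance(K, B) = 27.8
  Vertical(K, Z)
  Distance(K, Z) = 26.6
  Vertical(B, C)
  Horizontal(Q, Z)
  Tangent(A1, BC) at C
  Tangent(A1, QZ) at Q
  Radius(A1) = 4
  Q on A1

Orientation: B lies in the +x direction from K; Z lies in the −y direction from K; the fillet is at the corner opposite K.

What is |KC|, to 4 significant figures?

35.83

The virtual corner opposite K is at (27.80, -26.60). A1 meets BC tangentially, so HC is at right angles to BC and since A1 is tangent to QZ there, HQ ⟂ QZ, with radius 4.0, so the center H sits 4.0 in from both sides at H = (23.80, -22.60). That places the tangent points at C = (27.80, -22.60) on BC and Q = (23.80, -26.60) on QZ. Then |KC| = |C − K| = 35.83.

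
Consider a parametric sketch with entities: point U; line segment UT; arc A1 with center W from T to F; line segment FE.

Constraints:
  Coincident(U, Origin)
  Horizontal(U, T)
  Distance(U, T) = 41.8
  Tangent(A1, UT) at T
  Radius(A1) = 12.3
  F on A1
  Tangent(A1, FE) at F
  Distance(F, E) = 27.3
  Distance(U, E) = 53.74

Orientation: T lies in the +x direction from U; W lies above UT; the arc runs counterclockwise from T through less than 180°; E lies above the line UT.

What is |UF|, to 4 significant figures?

55.16

U is at the origin; U and T share the same y with |UT| = 41.8 and T on the +x side, so T = (41.80, 0.000). Since A1 is tangent to UT there, WT ⟂ UT, so W = T + (0, 12.3) = (41.80, 12.30). Since WF ⟂ FE (tangency), |WE| = √(12.3² + 27.3²) = 29.94 regardless of where F sits on A1. So E lies on both circle(U, 53.74) and circle(W, 29.94); the above-UT intersection is E = (34.38, 41.31). F is the foot of the tangent from E: F = (51.41, 19.98).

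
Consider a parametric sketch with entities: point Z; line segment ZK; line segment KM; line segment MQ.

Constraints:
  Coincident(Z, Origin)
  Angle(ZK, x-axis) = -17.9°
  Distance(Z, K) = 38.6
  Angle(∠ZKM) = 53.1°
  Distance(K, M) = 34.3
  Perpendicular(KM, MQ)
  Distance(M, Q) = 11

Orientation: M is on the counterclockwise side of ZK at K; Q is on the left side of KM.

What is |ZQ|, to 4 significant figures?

22.77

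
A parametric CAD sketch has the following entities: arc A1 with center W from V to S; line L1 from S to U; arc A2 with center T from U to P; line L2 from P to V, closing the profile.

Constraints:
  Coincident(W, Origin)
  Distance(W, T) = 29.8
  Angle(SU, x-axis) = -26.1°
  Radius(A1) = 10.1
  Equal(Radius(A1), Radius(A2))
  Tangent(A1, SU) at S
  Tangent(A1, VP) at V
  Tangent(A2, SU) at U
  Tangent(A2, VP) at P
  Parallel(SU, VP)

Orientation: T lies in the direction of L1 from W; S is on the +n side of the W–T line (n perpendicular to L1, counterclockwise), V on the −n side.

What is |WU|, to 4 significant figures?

31.47

Tangency of A1 to both parallel lines with radius 10.1 puts S and V at W ± 10.1·n: S = (4.443, 9.070), V = (-4.443, -9.070). Equal radii place U and P the same way about T: U = T + 10.1·n = (31.20, -4.040), P = T − 10.1·n = (22.32, -22.18). Then |WU| = |U − W| = 31.47.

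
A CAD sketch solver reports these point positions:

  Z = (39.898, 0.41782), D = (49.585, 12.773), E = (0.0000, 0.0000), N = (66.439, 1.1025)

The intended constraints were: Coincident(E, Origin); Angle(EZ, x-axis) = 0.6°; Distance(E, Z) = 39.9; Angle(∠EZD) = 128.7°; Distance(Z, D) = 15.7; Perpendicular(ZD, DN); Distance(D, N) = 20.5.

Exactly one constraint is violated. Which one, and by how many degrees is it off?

Perpendicular(ZD, DN) — off by 3.40°.

E = (0.00, 0.00) ✓; EZ at 0.6000° ✓; |EZ| = 39.90 ✓; ∠EZD = 128.7° ✓; |ZD| = 15.70 ✓; ∠(ZD, DN) = 86.60° ✗; |DN| = 20.50 ✓.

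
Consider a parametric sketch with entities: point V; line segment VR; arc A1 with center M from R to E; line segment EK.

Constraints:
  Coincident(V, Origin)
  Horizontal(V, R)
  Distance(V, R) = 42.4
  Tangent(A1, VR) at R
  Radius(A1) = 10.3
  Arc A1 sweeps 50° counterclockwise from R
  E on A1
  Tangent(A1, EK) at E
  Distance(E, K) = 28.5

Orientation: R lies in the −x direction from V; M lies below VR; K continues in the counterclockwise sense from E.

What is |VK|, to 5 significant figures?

73.199

V is at the origin; VR is horizontal with |VR| = 42.4 and R on the −x side, so R = (-42.400, 0.0000). A1 meets VR tangentially, so MR is at right angles to VR, so M = R + (0, -10.3) = (-42.400, -10.300). On A1, R sits at bearing 90° from M; a 50° counterclockwise sweep puts E at bearing 140°, so E = M + 10.3·(cos 140°, sin 140°) = (-50.290, -3.6793). Since A1 is tangent to EK there, ME ⟂ EK, so EK runs along (−sin 140°, cos 140°); with |EK| = 28.5, K = (-68.610, -25.512). Then |VK| = |K − V| = 73.199.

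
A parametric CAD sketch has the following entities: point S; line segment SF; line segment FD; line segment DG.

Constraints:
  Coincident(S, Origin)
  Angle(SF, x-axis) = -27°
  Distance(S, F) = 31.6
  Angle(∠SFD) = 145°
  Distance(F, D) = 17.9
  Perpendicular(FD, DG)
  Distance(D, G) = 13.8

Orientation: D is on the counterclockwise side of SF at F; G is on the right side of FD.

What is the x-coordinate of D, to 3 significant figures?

45.9

S is at the origin; SF runs at -27.0° with length 31.6, so F = 31.6·(cos -27.0°, sin -27.0°) = (28.2, -14.3). ∠SFD = 145.0°, so FD runs at -27.0° + (180° − 145.0°) = 8.00° from the x-axis; with |FD| = 17.9, D = F + 17.9·(cos 8.00°, sin 8.00°) = (45.9, -11.9). So D.x = 45.9.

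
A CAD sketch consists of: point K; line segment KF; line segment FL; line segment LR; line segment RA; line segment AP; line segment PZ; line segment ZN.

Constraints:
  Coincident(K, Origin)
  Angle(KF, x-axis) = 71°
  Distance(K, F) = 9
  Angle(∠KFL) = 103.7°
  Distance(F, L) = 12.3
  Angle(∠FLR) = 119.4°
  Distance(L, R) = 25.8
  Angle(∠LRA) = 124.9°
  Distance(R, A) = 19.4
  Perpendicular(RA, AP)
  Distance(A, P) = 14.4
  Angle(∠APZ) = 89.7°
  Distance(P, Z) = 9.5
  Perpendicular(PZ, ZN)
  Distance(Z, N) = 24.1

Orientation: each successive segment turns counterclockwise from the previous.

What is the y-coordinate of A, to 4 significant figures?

-16.17

K is at the origin; KF runs at 71.0° with length 9.0, so F = (2.930, 8.510). ∠KFL = 103.7° gives FL at 147.3° from the x-axis; with |FL| = 12.3, L = (-7.420, 15.15). ∠FLR = 119.4° gives LR at -152.1° from the x-axis; with |LR| = 25.8, R = (-30.22, 3.082). ∠LRA = 124.9° gives RA at -97.00° from the x-axis; with |RA| = 19.4, A = (-32.59, -16.17). So A.y = -16.17.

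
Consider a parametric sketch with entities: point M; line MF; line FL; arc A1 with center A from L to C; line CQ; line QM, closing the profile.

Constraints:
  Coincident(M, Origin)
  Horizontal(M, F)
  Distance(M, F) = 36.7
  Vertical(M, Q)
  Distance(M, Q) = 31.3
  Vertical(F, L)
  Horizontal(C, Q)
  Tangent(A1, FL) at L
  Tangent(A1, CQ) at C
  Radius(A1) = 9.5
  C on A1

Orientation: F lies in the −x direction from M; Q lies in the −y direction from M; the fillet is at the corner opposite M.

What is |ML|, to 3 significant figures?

42.7

M is at the origin; M and F share the same y with |MF| = 36.7 and F on the −x side, so F = (-36.7, 0.00). M and Q share the same x with |MQ| = 31.3 and Q on the −y side, so Q = (0.00, -31.3). The virtual corner opposite M is at (-36.7, -31.3). A1 meets FL tangentially, so AL is at right angles to FL and tangency of A1 to CQ means the radius AC is perpendicular to CQ, with radius 9.5, so the center A sits 9.5 in from both sides at A = (-27.2, -21.8). That places the tangent points at L = (-36.7, -21.8) on FL and C = (-27.2, -31.3) on CQ. Then |ML| = |L − M| = 42.7.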